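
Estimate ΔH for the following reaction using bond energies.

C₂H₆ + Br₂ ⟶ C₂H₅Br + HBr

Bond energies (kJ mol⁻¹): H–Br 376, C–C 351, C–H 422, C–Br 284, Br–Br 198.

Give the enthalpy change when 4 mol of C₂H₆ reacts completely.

ΔH = −160 kJ

Bonds broken (reactants):
  Br–Br: 1 × 198 = 198
  C–C: 1 × 351 = 351
  C–H: 6 × 422 = 2532
  Σ(broken) = 3081 kJ
Bonds formed (products):
  C–Br: 1 × 284 = 284
  C–C: 1 × 351 = 351
  C–H: 5 × 422 = 2110
  H–Br: 1 × 376 = 376
  Σ(formed) = 3121 kJ
ΔH = Σ(broken) − Σ(formed) = 3081 − 3121 = −40 kJ
For 4× the reaction as written: 4 × (−40) = −160 kJ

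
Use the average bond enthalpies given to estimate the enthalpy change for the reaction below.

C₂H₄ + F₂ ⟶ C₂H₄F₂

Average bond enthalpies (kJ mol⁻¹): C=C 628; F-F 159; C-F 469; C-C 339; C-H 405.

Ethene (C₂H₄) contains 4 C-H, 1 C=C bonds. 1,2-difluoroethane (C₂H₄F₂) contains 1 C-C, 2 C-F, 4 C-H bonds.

Bonds broken (reactants):
  C-H: 4 × 405 = 1620
  C=C: 1 × 628 = 628
  F-F: 1 × 159 = 159
  Σ(broken) = 2407 kJ
Bonds formed (products):
  C-C: 1 × 339 = 339
  C-F: 2 × 469 = 938
  C-H: 4 × 405 = 1620
  Σ(formed) = 2897 kJ
ΔH = Σ(broken) − Σ(formed) = 2407 − 2897 = −490 kJ

ΔH ≈ −490 kJ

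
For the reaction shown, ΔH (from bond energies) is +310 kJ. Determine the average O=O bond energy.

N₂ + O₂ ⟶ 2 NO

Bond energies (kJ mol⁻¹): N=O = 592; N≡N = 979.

D(O=O) ≈ 515 kJ/mol

Let D be the O=O bond energy.
Σ(broken) = 1×979 + 1×D = 979 + D
Σ(formed) = 2×592 = 1184
ΔH = Σ(broken) − Σ(formed) = (979 + D) − (1184) = −205 + D
Setting this equal to +310 kJ gives D = 515 kJ/mol.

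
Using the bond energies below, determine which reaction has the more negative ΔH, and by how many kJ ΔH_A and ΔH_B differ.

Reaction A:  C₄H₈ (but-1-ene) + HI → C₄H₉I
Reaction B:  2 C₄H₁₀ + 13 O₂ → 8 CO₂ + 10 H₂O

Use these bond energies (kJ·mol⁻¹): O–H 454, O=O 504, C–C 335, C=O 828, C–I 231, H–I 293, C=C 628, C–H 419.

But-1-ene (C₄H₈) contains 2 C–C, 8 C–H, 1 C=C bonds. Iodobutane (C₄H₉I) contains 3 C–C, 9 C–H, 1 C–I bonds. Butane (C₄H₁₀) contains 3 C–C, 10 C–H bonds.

Reaction B, by 5322 kJ

Reaction A:
  Bonds broken (reactants):
    C–C: 2 × 335 = 670
    C–H: 8 × 419 = 3352
    C=C: 1 × 628 = 628
    H–I: 1 × 293 = 293
    Σ(broken) = 4943 kJ
  Bonds formed (products):
    C–C: 3 × 335 = 1005
    C–H: 9 × 419 = 3771
    C–I: 1 × 231 = 231
    Σ(formed) = 5007 kJ
  ΔH_A = 4943 − 5007 = −64 kJ
Reaction B:
  Bonds broken (reactants):
    C–C: 6 × 335 = 2010
    C–H: 20 × 419 = 8380
    O=O: 13 × 504 = 6552
    Σ(broken) = 16942 kJ
  Bonds formed (products):
    C=O: 16 × 828 = 13248
    O–H: 20 × 454 = 9080
    Σ(formed) = 22328 kJ
  ΔH_B = 16942 − 22328 = −5386 kJ
ΔH_A − ΔH_B = +5322 kJ, so reaction B has the more negative ΔH; |ΔH_A − ΔH_B| = 5322 kJ.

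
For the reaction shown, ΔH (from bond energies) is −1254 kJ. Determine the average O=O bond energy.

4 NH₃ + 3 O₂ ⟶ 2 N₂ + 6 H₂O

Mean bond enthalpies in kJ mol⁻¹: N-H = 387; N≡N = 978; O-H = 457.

D(O=O) ≈ 514 kJ/mol

Let D be the O=O bond energy.
Σ(broken) = 12×387 + 3×D = 4644 + 3D
Σ(formed) = 2×978 + 12×457 = 7440
ΔH = Σ(broken) − Σ(formed) = (4644 + 3D) − (7440) = −2796 + 3D
Setting this equal to −1254 kJ gives 3D = 1542, so D = 514 kJ/mol.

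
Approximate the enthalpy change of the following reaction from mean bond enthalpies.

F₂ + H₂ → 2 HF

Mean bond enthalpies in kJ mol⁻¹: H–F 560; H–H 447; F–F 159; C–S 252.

ΔH ≈ −514 kJ

Bonds broken (reactants):
  F–F: 1 × 159 = 159
  H–H: 1 × 447 = 447
  Σ(broken) = 606 kJ
Bonds formed (products):
  H–F: 2 × 560 = 1120
  Σ(formed) = 1120 kJ
ΔH = Σ(broken) − Σ(formed) = 606 − 1120 = −514 kJ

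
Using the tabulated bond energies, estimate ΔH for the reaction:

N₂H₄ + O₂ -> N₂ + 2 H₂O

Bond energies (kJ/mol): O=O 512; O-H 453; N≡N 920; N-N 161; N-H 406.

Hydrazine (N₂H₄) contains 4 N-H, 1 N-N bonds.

ΔH ≈ −435 kJ

Bonds broken (reactants):
  N-H: 4 × 406 = 1624
  N-N: 1 × 161 = 161
  O=O: 1 × 512 = 512
  Σ(broken) = 2297 kJ
Bonds formed (products):
  N≡N: 1 × 920 = 920
  O-H: 4 × 453 = 1812
  Σ(formed) = 2732 kJ
ΔH = Σ(broken) − Σ(formed) = 2297 − 2732 = −435 kJ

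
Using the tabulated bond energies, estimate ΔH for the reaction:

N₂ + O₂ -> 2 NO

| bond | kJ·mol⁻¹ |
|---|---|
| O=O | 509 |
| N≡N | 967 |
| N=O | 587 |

Bonds broken (reactants):
  N≡N: 1 × 967 = 967
  O=O: 1 × 509 = 509
  Σ(broken) = 1476 kJ
Bonds formed (products):
  N=O: 2 × 587 = 1174
  Σ(formed) = 1174 kJ
ΔH = Σ(broken) − Σ(formed) = 1476 − 1174 = +302 kJ

ΔH ≈ +302 kJ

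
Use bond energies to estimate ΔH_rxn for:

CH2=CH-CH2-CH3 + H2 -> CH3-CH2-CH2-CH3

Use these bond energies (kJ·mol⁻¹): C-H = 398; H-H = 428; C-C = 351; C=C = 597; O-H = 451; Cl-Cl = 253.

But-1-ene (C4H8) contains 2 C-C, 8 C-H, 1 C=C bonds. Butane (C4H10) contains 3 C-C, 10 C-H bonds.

ΔH ≈ −122 kJ

Bonds broken (reactants):
  C-C: 2 × 351 = 702
  C-H: 8 × 398 = 3184
  C=C: 1 × 597 = 597
  H-H: 1 × 428 = 428
  Σ(broken) = 4911 kJ
Bonds formed (products):
  C-C: 3 × 351 = 1053
  C-H: 10 × 398 = 3980
  Σ(formed) = 5033 kJ
ΔH = Σ(broken) − Σ(formed) = 4911 − 5033 = −122 kJ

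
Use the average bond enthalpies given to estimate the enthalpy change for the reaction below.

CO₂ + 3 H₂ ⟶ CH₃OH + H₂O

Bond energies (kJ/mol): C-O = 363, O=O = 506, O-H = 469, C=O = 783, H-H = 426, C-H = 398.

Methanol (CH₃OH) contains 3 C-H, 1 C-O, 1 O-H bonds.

ΔH ≈ −120 kJ

Bonds broken (reactants):
  C=O: 2 × 783 = 1566
  H-H: 3 × 426 = 1278
  Σ(broken) = 2844 kJ
Bonds formed (products):
  C-H: 3 × 398 = 1194
  C-O: 1 × 363 = 363
  O-H: 3 × 469 = 1407
  Σ(formed) = 2964 kJ
ΔH = Σ(broken) − Σ(formed) = 2844 − 2964 = −120 kJ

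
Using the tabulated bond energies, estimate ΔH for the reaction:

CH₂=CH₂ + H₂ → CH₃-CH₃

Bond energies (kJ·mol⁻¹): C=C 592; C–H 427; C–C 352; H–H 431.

ΔH ≈ −183 kJ

Bonds broken (reactants):
  C–H: 4 × 427 = 1708
  C=C: 1 × 592 = 592
  H–H: 1 × 431 = 431
  Σ(broken) = 2731 kJ
Bonds formed (products):
  C–C: 1 × 352 = 352
  C–H: 6 × 427 = 2562
  Σ(formed) = 2914 kJ
ΔH = Σ(broken) − Σ(formed) = 2731 − 2914 = −183 kJ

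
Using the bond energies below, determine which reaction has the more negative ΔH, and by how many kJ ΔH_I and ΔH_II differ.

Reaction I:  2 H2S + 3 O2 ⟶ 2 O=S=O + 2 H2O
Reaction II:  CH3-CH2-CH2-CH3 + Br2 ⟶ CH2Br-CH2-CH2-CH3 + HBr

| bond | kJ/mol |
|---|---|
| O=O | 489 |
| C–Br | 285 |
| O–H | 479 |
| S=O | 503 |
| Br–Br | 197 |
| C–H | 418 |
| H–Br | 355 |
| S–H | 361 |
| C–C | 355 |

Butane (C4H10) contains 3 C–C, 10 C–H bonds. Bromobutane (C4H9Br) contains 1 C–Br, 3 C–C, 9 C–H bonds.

Reaction I:
  Bonds broken (reactants):
    O=O: 3 × 489 = 1467
    S–H: 4 × 361 = 1444
    Σ(broken) = 2911 kJ
  Bonds formed (products):
    O–H: 4 × 479 = 1916
    S=O: 4 × 503 = 2012
    Σ(formed) = 3928 kJ
  ΔH_I = 2911 − 3928 = −1017 kJ
Reaction II:
  Bonds broken (reactants):
    Br–Br: 1 × 197 = 197
    C–C: 3 × 355 = 1065
    C–H: 10 × 418 = 4180
    Σ(broken) = 5442 kJ
  Bonds formed (products):
    C–Br: 1 × 285 = 285
    C–C: 3 × 355 = 1065
    C–H: 9 × 418 = 3762
    H–Br: 1 × 355 = 355
    Σ(formed) = 5467 kJ
  ΔH_II = 5442 − 5467 = −25 kJ
ΔH_I − ΔH_II = −992 kJ, so reaction I has the more negative ΔH; |ΔH_I − ΔH_II| = 992 kJ.

Reaction I, by 992 kJ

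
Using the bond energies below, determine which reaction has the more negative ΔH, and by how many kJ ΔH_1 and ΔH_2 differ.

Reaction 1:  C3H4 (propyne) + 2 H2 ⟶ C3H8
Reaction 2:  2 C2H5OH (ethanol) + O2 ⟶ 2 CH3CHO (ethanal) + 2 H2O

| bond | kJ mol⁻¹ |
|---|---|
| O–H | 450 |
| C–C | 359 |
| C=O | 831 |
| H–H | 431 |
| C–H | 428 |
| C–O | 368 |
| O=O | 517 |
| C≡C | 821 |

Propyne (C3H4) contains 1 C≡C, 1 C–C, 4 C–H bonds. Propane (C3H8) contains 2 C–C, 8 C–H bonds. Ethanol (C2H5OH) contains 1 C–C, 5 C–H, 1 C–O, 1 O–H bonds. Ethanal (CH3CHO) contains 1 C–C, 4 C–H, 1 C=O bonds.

Reaction 1:
  Bonds broken (reactants):
    C≡C: 1 × 821 = 821
    C–C: 1 × 359 = 359
    C–H: 4 × 428 = 1712
    H–H: 2 × 431 = 862
    Σ(broken) = 3754 kJ
  Bonds formed (products):
    C–C: 2 × 359 = 718
    C–H: 8 × 428 = 3424
    Σ(formed) = 4142 kJ
  ΔH_1 = 3754 − 4142 = −388 kJ
Reaction 2:
  Bonds broken (reactants):
    C–C: 2 × 359 = 718
    C–H: 10 × 428 = 4280
    C–O: 2 × 368 = 736
    O–H: 2 × 450 = 900
    O=O: 1 × 517 = 517
    Σ(broken) = 7151 kJ
  Bonds formed (products):
    C–C: 2 × 359 = 718
    C–H: 8 × 428 = 3424
    C=O: 2 × 831 = 1662
    O–H: 4 × 450 = 1800
    Σ(formed) = 7604 kJ
  ΔH_2 = 7151 − 7604 = −453 kJ
ΔH_1 − ΔH_2 = +65 kJ, so reaction 2 has the more negative ΔH; |ΔH_1 − ΔH_2| = 65 kJ.

Reaction 2, by 65 kJ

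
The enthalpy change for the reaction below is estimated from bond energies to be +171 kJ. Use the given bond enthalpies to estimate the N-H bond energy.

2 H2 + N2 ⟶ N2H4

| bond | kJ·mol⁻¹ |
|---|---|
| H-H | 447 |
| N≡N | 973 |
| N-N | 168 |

D(N-H) ≈ 382 kJ/mol

Let D be the N-H bond energy.
Σ(broken) = 2×447 + 1×973 = 1867
Σ(formed) = 4×D + 1×168 = 168 + 4D
ΔH = Σ(broken) − Σ(formed) = (1867) − (168 + 4D) = +1699 − 4D
Setting this equal to +171 kJ gives 4D = 1528, so D = 382 kJ/mol.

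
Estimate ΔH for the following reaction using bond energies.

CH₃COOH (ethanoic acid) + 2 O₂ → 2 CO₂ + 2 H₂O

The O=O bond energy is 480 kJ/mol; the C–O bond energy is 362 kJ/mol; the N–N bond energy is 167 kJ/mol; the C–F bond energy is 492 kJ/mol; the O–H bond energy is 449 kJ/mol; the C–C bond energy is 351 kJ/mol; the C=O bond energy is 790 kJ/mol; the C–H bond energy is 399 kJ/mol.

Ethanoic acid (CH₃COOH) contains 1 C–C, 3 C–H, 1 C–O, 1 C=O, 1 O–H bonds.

Bonds broken (reactants):
  C–C: 1 × 351 = 351
  C–H: 3 × 399 = 1197
  C–O: 1 × 362 = 362
  C=O: 1 × 790 = 790
  O–H: 1 × 449 = 449
  O=O: 2 × 480 = 960
  Σ(broken) = 4109 kJ
Bonds formed (products):
  C=O: 4 × 790 = 3160
  O–H: 4 × 449 = 1796
  Σ(formed) = 4956 kJ
ΔH = Σ(broken) − Σ(formed) = 4109 − 4956 = −847 kJ

ΔH ≈ −847 kJ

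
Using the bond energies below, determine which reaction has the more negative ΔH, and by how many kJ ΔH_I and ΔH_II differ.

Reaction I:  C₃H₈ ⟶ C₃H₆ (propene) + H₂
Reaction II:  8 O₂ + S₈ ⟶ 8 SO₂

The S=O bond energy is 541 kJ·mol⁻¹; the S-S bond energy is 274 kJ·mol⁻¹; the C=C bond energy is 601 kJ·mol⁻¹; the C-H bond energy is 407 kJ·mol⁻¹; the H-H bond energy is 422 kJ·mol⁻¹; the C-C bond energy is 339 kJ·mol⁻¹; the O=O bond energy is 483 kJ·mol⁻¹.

Reaction II, by 2730 kJ

Reaction I:
  Bonds broken (reactants):
    C-C: 2 × 339 = 678
    C-H: 8 × 407 = 3256
    Σ(broken) = 3934 kJ
  Bonds formed (products):
    C-C: 1 × 339 = 339
    C-H: 6 × 407 = 2442
    C=C: 1 × 601 = 601
    H-H: 1 × 422 = 422
    Σ(formed) = 3804 kJ
  ΔH_I = 3934 − 3804 = +130 kJ
Reaction II:
  Bonds broken (reactants):
    O=O: 8 × 483 = 3864
    S-S: 8 × 274 = 2192
    Σ(broken) = 6056 kJ
  Bonds formed (products):
    S=O: 16 × 541 = 8656
    Σ(formed) = 8656 kJ
  ΔH_II = 6056 − 8656 = −2600 kJ
ΔH_I − ΔH_II = +2730 kJ, so reaction II has the more negative ΔH; |ΔH_I − ΔH_II| = 2730 kJ.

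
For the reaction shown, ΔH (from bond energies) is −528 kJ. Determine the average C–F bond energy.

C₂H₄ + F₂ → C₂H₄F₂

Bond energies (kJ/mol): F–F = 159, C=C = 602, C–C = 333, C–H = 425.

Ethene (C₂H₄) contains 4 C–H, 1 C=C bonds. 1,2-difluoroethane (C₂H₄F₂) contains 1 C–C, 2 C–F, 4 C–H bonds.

D(C–F) ≈ 478 kJ/mol

Let D be the C–F bond energy.
Σ(broken) = 4×425 + 1×602 + 1×159 = 2461
Σ(formed) = 1×333 + 2×D + 4×425 = 2033 + 2D
ΔH = Σ(broken) − Σ(formed) = (2461) − (2033 + 2D) = +428 − 2D
Setting this equal to −528 kJ gives 2D = 956, so D = 478 kJ/mol.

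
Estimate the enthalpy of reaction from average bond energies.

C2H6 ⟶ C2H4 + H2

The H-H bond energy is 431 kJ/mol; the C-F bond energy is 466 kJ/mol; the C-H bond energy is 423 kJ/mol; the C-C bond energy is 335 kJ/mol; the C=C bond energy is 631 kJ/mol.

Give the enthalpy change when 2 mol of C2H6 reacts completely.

ΔH = +238 kJ

Bonds broken (reactants):
  C-C: 1 × 335 = 335
  C-H: 6 × 423 = 2538
  Σ(broken) = 2873 kJ
Bonds formed (products):
  C-H: 4 × 423 = 1692
  C=C: 1 × 631 = 631
  H-H: 1 × 431 = 431
  Σ(formed) = 2754 kJ
ΔH = Σ(broken) − Σ(formed) = 2873 − 2754 = +119 kJ
For 2× the reaction as written: 2 × (+119) = +238 kJ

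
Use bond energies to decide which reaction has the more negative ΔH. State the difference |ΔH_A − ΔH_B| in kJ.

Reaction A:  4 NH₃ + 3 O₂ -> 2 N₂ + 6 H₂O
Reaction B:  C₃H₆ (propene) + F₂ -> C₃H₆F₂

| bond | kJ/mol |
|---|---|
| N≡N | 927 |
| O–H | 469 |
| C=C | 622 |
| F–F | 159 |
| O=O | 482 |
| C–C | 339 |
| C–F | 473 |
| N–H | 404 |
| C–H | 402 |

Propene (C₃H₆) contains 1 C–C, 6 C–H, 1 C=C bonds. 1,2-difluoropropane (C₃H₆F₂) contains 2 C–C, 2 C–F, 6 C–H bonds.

Reaction A:
  Bonds broken (reactants):
    N–H: 12 × 404 = 4848
    O=O: 3 × 482 = 1446
    Σ(broken) = 6294 kJ
  Bonds formed (products):
    N≡N: 2 × 927 = 1854
    O–H: 12 × 469 = 5628
    Σ(formed) = 7482 kJ
  ΔH_A = 6294 − 7482 = −1188 kJ
Reaction B:
  Bonds broken (reactants):
    C–C: 1 × 339 = 339
    C–H: 6 × 402 = 2412
    C=C: 1 × 622 = 622
    F–F: 1 × 159 = 159
    Σ(broken) = 3532 kJ
  Bonds formed (products):
    C–C: 2 × 339 = 678
    C–F: 2 × 473 = 946
    C–H: 6 × 402 = 2412
    Σ(formed) = 4036 kJ
  ΔH_B = 3532 − 4036 = −504 kJ
ΔH_A − ΔH_B = −684 kJ, so reaction A has the more negative ΔH; |ΔH_A − ΔH_B| = 684 kJ.

Reaction A, by 684 kJ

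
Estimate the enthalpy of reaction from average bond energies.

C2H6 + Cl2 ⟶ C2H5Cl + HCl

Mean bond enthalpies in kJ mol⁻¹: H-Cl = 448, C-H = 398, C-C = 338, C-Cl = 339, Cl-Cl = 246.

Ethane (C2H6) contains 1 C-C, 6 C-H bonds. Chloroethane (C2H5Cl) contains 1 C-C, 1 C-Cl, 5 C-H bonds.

Bonds broken (reactants):
  C-C: 1 × 338 = 338
  C-H: 6 × 398 = 2388
  Cl-Cl: 1 × 246 = 246
  Σ(broken) = 2972 kJ
Bonds formed (products):
  C-C: 1 × 338 = 338
  C-Cl: 1 × 339 = 339
  C-H: 5 × 398 = 1990
  H-Cl: 1 × 448 = 448
  Σ(formed) = 3115 kJ
ΔH = Σ(broken) − Σ(formed) = 2972 − 3115 = −143 kJ

ΔH ≈ −143 kJ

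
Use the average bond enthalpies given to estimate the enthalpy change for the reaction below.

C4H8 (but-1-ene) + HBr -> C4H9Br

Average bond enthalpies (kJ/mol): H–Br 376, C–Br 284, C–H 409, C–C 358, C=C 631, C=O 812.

Bonds broken (reactants):
  C–C: 2 × 358 = 716
  C–H: 8 × 409 = 3272
  C=C: 1 × 631 = 631
  H–Br: 1 × 376 = 376
  Σ(broken) = 4995 kJ
Bonds formed (products):
  C–Br: 1 × 284 = 284
  C–C: 3 × 358 = 1074
  C–H: 9 × 409 = 3681
  Σ(formed) = 5039 kJ
ΔH = Σ(broken) − Σ(formed) = 4995 − 5039 = −44 kJ

ΔH ≈ −44 kJ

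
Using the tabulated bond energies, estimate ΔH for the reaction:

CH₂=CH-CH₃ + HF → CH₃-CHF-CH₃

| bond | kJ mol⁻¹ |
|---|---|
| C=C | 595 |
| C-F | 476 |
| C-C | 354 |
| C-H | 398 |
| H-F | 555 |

ΔH ≈ −78 kJ

Bonds broken (reactants):
  C-C: 1 × 354 = 354
  C-H: 6 × 398 = 2388
  C=C: 1 × 595 = 595
  H-F: 1 × 555 = 555
  Σ(broken) = 3892 kJ
Bonds formed (products):
  C-C: 2 × 354 = 708
  C-F: 1 × 476 = 476
  C-H: 7 × 398 = 2786
  Σ(formed) = 3970 kJ
ΔH = Σ(broken) − Σ(formed) = 3892 − 3970 = −78 kJ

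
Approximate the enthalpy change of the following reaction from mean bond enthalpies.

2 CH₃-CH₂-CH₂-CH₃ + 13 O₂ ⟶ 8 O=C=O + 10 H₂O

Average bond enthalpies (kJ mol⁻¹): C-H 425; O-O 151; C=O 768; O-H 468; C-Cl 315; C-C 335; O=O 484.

ΔH ≈ −4846 kJ

Bonds broken (reactants):
  C-C: 6 × 335 = 2010
  C-H: 20 × 425 = 8500
  O=O: 13 × 484 = 6292
  Σ(broken) = 16802 kJ
Bonds formed (products):
  C=O: 16 × 768 = 12288
  O-H: 20 × 468 = 9360
  Σ(formed) = 21648 kJ
ΔH = Σ(broken) − Σ(formed) = 16802 − 21648 = −4846 kJ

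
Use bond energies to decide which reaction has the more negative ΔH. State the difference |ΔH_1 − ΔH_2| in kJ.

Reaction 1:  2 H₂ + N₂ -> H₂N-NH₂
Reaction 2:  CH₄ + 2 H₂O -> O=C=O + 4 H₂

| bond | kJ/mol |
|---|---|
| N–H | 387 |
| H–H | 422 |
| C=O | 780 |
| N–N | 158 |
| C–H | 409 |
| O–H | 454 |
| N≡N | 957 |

Reaction 1:
  Bonds broken (reactants):
    H–H: 2 × 422 = 844
    N≡N: 1 × 957 = 957
    Σ(broken) = 1801 kJ
  Bonds formed (products):
    N–H: 4 × 387 = 1548
    N–N: 1 × 158 = 158
    Σ(formed) = 1706 kJ
  ΔH_1 = 1801 − 1706 = +95 kJ
Reaction 2:
  Bonds broken (reactants):
    C–H: 4 × 409 = 1636
    O–H: 4 × 454 = 1816
    Σ(broken) = 3452 kJ
  Bonds formed (products):
    C=O: 2 × 780 = 1560
    H–H: 4 × 422 = 1688
    Σ(formed) = 3248 kJ
  ΔH_2 = 3452 − 3248 = +204 kJ
ΔH_1 − ΔH_2 = −109 kJ, so reaction 1 has the more negative ΔH; |ΔH_1 − ΔH_2| = 109 kJ.

Reaction 1, by 109 kJ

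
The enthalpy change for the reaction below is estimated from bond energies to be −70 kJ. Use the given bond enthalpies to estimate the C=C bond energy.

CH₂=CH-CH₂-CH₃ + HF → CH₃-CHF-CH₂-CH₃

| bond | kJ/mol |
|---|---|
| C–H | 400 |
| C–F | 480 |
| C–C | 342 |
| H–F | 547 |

D(C=C) ≈ 605 kJ/mol

Let D be the C=C bond energy.
Σ(broken) = 2×342 + 8×400 + 1×D + 1×547 = 4431 + D
Σ(formed) = 3×342 + 1×480 + 9×400 = 5106
ΔH = Σ(broken) − Σ(formed) = (4431 + D) − (5106) = −675 + D
Setting this equal to −70 kJ gives D = 605 kJ/mol.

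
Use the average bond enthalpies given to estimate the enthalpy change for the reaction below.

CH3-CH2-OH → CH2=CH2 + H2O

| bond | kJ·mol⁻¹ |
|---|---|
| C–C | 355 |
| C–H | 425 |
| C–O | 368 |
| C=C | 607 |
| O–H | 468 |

ΔH ≈ +73 kJ

Bonds broken (reactants):
  C–C: 1 × 355 = 355
  C–H: 5 × 425 = 2125
  C–O: 1 × 368 = 368
  O–H: 1 × 468 = 468
  Σ(broken) = 3316 kJ
Bonds formed (products):
  C–H: 4 × 425 = 1700
  C=C: 1 × 607 = 607
  O–H: 2 × 468 = 936
  Σ(formed) = 3243 kJ
ΔH = Σ(broken) − Σ(formed) = 3316 − 3243 = +73 kJ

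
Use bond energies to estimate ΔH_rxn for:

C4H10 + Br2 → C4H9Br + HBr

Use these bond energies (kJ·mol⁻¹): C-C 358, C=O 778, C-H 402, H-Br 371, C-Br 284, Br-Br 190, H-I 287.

Bonds broken (reactants):
  Br-Br: 1 × 190 = 190
  C-C: 3 × 358 = 1074
  C-H: 10 × 402 = 4020
  Σ(broken) = 5284 kJ
Bonds formed (products):
  C-Br: 1 × 284 = 284
  C-C: 3 × 358 = 1074
  C-H: 9 × 402 = 3618
  H-Br: 1 × 371 = 371
  Σ(formed) = 5347 kJ
ΔH = Σ(broken) − Σ(formed) = 5284 − 5347 = −63 kJ

ΔH ≈ −63 kJ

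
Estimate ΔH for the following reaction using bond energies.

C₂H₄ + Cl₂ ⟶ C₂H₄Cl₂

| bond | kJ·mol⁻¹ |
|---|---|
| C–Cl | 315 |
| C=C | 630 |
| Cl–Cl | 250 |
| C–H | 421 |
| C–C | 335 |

ΔH ≈ −85 kJ

Bonds broken (reactants):
  C–H: 4 × 421 = 1684
  C=C: 1 × 630 = 630
  Cl–Cl: 1 × 250 = 250
  Σ(broken) = 2564 kJ
Bonds formed (products):
  C–C: 1 × 335 = 335
  C–Cl: 2 × 315 = 630
  C–H: 4 × 421 = 1684
  Σ(formed) = 2649 kJ
ΔH = Σ(broken) − Σ(formed) = 2564 − 2649 = −85 kJ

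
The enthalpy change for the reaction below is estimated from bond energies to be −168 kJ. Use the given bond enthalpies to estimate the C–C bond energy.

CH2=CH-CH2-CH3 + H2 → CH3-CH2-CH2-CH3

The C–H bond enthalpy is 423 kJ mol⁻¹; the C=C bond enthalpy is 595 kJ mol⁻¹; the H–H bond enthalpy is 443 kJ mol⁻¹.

Let D be the C–C bond energy.
Σ(broken) = 2×D + 8×423 + 1×595 + 1×443 = 4422 + 2D
Σ(formed) = 3×D + 10×423 = 4230 + 3D
ΔH = Σ(broken) − Σ(formed) = (4422 + 2D) − (4230 + 3D) = +192 − D
Setting this equal to −168 kJ gives D = 360 kJ/mol.

D(C–C) ≈ 360 kJ/mol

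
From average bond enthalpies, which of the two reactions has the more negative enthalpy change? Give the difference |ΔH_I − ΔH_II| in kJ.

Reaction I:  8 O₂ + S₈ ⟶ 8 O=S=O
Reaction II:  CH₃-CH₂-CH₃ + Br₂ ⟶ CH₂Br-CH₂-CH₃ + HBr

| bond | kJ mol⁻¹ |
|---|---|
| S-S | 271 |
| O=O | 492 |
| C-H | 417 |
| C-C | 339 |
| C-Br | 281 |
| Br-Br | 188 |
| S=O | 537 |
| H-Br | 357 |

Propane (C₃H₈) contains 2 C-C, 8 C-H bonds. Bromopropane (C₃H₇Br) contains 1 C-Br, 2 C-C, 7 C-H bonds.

Reaction I, by 2455 kJ

Reaction I:
  Bonds broken (reactants):
    O=O: 8 × 492 = 3936
    S-S: 8 × 271 = 2168
    Σ(broken) = 6104 kJ
  Bonds formed (products):
    S=O: 16 × 537 = 8592
    Σ(formed) = 8592 kJ
  ΔH_I = 6104 − 8592 = −2488 kJ
Reaction II:
  Bonds broken (reactants):
    Br-Br: 1 × 188 = 188
    C-C: 2 × 339 = 678
    C-H: 8 × 417 = 3336
    Σ(broken) = 4202 kJ
  Bonds formed (products):
    C-Br: 1 × 281 = 281
    C-C: 2 × 339 = 678
    C-H: 7 × 417 = 2919
    H-Br: 1 × 357 = 357
    Σ(formed) = 4235 kJ
  ΔH_II = 4202 − 4235 = −33 kJ
ΔH_I − ΔH_II = −2455 kJ, so reaction I has the more negative ΔH; |ΔH_I − ΔH_II| = 2455 kJ.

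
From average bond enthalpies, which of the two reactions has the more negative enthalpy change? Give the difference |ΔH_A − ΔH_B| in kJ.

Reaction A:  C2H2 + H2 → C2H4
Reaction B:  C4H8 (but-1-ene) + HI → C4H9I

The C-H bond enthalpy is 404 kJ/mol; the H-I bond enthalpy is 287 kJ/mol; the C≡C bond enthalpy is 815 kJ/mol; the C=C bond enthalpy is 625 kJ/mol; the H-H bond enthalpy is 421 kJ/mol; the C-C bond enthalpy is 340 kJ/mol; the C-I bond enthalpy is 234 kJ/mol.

Reaction A, by 131 kJ

Reaction A:
  Bonds broken (reactants):
    C≡C: 1 × 815 = 815
    C-H: 2 × 404 = 808
    H-H: 1 × 421 = 421
    Σ(broken) = 2044 kJ
  Bonds formed (products):
    C-H: 4 × 404 = 1616
    C=C: 1 × 625 = 625
    Σ(formed) = 2241 kJ
  ΔH_A = 2044 − 2241 = −197 kJ
Reaction B:
  Bonds broken (reactants):
    C-C: 2 × 340 = 680
    C-H: 8 × 404 = 3232
    C=C: 1 × 625 = 625
    H-I: 1 × 287 = 287
    Σ(broken) = 4824 kJ
  Bonds formed (products):
    C-C: 3 × 340 = 1020
    C-H: 9 × 404 = 3636
    C-I: 1 × 234 = 234
    Σ(formed) = 4890 kJ
  ΔH_B = 4824 − 4890 = −66 kJ
ΔH_A − ΔH_B = −131 kJ, so reaction A has the more negative ΔH; |ΔH_A − ΔH_B| = 131 kJ.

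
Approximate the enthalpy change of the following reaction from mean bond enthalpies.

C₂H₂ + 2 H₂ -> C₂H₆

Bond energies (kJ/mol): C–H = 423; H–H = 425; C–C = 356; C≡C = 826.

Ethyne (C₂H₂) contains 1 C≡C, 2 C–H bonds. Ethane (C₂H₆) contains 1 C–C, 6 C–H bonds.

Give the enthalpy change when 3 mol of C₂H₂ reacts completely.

Bonds broken (reactants):
  C≡C: 1 × 826 = 826
  C–H: 2 × 423 = 846
  H–H: 2 × 425 = 850
  Σ(broken) = 2522 kJ
Bonds formed (products):
  C–C: 1 × 356 = 356
  C–H: 6 × 423 = 2538
  Σ(formed) = 2894 kJ
ΔH = Σ(broken) − Σ(formed) = 2522 − 2894 = −372 kJ
For 3× the reaction as written: 3 × (−372) = −1116 kJ

ΔH = −1116 kJ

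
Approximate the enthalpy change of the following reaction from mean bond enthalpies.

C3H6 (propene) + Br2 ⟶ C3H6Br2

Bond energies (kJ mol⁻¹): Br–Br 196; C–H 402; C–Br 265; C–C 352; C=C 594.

Bonds broken (reactants):
  Br–Br: 1 × 196 = 196
  C–C: 1 × 352 = 352
  C–H: 6 × 402 = 2412
  C=C: 1 × 594 = 594
  Σ(broken) = 3554 kJ
Bonds formed (products):
  C–Br: 2 × 265 = 530
  C–C: 2 × 352 = 704
  C–H: 6 × 402 = 2412
  Σ(formed) = 3646 kJ
ΔH = Σ(broken) − Σ(formed) = 3554 − 3646 = −92 kJ

ΔH ≈ −92 kJ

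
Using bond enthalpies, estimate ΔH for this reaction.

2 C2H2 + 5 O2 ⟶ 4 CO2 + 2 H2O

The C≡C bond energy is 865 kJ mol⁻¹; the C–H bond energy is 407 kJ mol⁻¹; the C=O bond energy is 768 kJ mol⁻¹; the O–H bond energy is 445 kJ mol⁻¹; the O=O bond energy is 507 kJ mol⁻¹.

Bonds broken (reactants):
  C≡C: 2 × 865 = 1730
  C–H: 4 × 407 = 1628
  O=O: 5 × 507 = 2535
  Σ(broken) = 5893 kJ
Bonds formed (products):
  C=O: 8 × 768 = 6144
  O–H: 4 × 445 = 1780
  Σ(formed) = 7924 kJ
ΔH = Σ(broken) − Σ(formed) = 5893 − 7924 = −2031 kJ

ΔH ≈ −2031 kJ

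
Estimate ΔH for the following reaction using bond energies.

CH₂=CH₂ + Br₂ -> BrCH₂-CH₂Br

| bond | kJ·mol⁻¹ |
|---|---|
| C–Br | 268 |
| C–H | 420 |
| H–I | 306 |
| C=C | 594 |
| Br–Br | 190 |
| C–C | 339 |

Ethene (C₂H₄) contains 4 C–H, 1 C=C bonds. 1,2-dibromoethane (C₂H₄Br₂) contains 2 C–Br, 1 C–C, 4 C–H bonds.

Bonds broken (reactants):
  Br–Br: 1 × 190 = 190
  C–H: 4 × 420 = 1680
  C=C: 1 × 594 = 594
  Σ(broken) = 2464 kJ
Bonds formed (products):
  C–Br: 2 × 268 = 536
  C–C: 1 × 339 = 339
  C–H: 4 × 420 = 1680
  Σ(formed) = 2555 kJ
ΔH = Σ(broken) − Σ(formed) = 2464 − 2555 = −91 kJ

ΔH ≈ −91 kJ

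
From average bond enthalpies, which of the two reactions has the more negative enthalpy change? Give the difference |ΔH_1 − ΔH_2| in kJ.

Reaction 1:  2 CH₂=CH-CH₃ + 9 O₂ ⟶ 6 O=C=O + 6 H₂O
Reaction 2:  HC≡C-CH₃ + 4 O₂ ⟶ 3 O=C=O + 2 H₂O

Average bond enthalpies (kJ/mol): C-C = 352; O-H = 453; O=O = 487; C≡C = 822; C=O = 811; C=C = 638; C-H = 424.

Reaction 1, by 1857 kJ

Reaction 1:
  Bonds broken (reactants):
    C-C: 2 × 352 = 704
    C-H: 12 × 424 = 5088
    C=C: 2 × 638 = 1276
    O=O: 9 × 487 = 4383
    Σ(broken) = 11451 kJ
  Bonds formed (products):
    C=O: 12 × 811 = 9732
    O-H: 12 × 453 = 5436
    Σ(formed) = 15168 kJ
  ΔH_1 = 11451 − 15168 = −3717 kJ
Reaction 2:
  Bonds broken (reactants):
    C≡C: 1 × 822 = 822
    C-C: 1 × 352 = 352
    C-H: 4 × 424 = 1696
    O=O: 4 × 487 = 1948
    Σ(broken) = 4818 kJ
  Bonds formed (products):
    C=O: 6 × 811 = 4866
    O-H: 4 × 453 = 1812
    Σ(formed) = 6678 kJ
  ΔH_2 = 4818 − 6678 = −1860 kJ
ΔH_1 − ΔH_2 = −1857 kJ, so reaction 1 has the more negative ΔH; |ΔH_1 − ΔH_2| = 1857 kJ.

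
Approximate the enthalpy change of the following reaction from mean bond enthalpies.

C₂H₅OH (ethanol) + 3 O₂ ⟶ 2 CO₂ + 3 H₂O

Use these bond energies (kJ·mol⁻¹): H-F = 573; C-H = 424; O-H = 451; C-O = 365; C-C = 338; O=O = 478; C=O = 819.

Bonds broken (reactants):
  C-C: 1 × 338 = 338
  C-H: 5 × 424 = 2120
  C-O: 1 × 365 = 365
  O-H: 1 × 451 = 451
  O=O: 3 × 478 = 1434
  Σ(broken) = 4708 kJ
Bonds formed (products):
  C=O: 4 × 819 = 3276
  O-H: 6 × 451 = 2706
  Σ(formed) = 5982 kJ
ΔH = Σ(broken) − Σ(formed) = 4708 − 5982 = −1274 kJ

ΔH ≈ −1274 kJ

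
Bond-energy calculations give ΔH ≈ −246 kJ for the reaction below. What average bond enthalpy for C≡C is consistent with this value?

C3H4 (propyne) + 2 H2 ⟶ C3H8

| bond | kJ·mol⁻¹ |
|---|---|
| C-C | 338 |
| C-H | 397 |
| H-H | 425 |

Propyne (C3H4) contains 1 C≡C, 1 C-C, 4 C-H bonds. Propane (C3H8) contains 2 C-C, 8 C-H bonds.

D(C≡C) ≈ 830 kJ/mol

Let D be the C≡C bond energy.
Σ(broken) = 1×D + 1×338 + 4×397 + 2×425 = 2776 + D
Σ(formed) = 2×338 + 8×397 = 3852
ΔH = Σ(broken) − Σ(formed) = (2776 + D) − (3852) = −1076 + D
Setting this equal to −246 kJ gives D = 830 kJ/mol.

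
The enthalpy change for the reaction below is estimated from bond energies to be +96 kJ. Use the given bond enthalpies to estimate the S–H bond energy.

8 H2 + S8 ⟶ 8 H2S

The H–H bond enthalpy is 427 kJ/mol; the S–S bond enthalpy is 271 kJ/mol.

Let D be the S–H bond energy.
Σ(broken) = 8×427 + 8×271 = 5584
Σ(formed) = 16×D = 16D
ΔH = Σ(broken) − Σ(formed) = (5584) − (16D) = +5584 − 16D
Setting this equal to +96 kJ gives 16D = 5488, so D = 343 kJ/mol.

D(S–H) ≈ 343 kJ/mol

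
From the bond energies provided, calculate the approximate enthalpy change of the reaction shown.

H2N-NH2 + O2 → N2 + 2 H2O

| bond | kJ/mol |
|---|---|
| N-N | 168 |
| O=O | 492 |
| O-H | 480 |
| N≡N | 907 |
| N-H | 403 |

Bonds broken (reactants):
  N-H: 4 × 403 = 1612
  N-N: 1 × 168 = 168
  O=O: 1 × 492 = 492
  Σ(broken) = 2272 kJ
Bonds formed (products):
  N≡N: 1 × 907 = 907
  O-H: 4 × 480 = 1920
  Σ(formed) = 2827 kJ
ΔH = Σ(broken) − Σ(formed) = 2272 − 2827 = −555 kJ

ΔH ≈ −555 kJ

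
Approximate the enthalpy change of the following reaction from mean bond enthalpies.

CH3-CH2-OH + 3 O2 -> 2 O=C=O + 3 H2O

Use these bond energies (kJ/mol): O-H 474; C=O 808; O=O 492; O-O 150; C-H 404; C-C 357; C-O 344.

Bonds broken (reactants):
  C-C: 1 × 357 = 357
  C-H: 5 × 404 = 2020
  C-O: 1 × 344 = 344
  O-H: 1 × 474 = 474
  O=O: 3 × 492 = 1476
  Σ(broken) = 4671 kJ
Bonds formed (products):
  C=O: 4 × 808 = 3232
  O-H: 6 × 474 = 2844
  Σ(formed) = 6076 kJ
ΔH = Σ(broken) − Σ(formed) = 4671 − 6076 = −1405 kJ

ΔH ≈ −1405 kJ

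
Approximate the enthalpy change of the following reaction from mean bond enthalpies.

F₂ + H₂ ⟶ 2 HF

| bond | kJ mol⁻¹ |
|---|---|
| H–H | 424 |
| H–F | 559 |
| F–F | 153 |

ΔH ≈ −541 kJ

Bonds broken (reactants):
  F–F: 1 × 153 = 153
  H–H: 1 × 424 = 424
  Σ(broken) = 577 kJ
Bonds formed (products):
  H–F: 2 × 559 = 1118
  Σ(formed) = 1118 kJ
ΔH = Σ(broken) − Σ(formed) = 577 − 1118 = −541 kJ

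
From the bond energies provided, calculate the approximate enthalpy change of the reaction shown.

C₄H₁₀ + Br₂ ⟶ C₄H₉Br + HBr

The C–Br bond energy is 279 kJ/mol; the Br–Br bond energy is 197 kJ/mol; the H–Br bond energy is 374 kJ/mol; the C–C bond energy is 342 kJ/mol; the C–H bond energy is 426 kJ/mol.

Bonds broken (reactants):
  Br–Br: 1 × 197 = 197
  C–C: 3 × 342 = 1026
  C–H: 10 × 426 = 4260
  Σ(broken) = 5483 kJ
Bonds formed (products):
  C–Br: 1 × 279 = 279
  C–C: 3 × 342 = 1026
  C–H: 9 × 426 = 3834
  H–Br: 1 × 374 = 374
  Σ(formed) = 5513 kJ
ΔH = Σ(broken) − Σ(formed) = 5483 − 5513 = −30 kJ

ΔH ≈ −30 kJ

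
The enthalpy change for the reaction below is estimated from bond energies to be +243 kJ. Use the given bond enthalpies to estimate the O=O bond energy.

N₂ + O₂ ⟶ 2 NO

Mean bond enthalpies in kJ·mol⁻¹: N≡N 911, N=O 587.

Let D be the O=O bond energy.
Σ(broken) = 1×911 + 1×D = 911 + D
Σ(formed) = 2×587 = 1174
ΔH = Σ(broken) − Σ(formed) = (911 + D) − (1174) = −263 + D
Setting this equal to +243 kJ gives D = 506 kJ/mol.

D(O=O) ≈ 506 kJ/mol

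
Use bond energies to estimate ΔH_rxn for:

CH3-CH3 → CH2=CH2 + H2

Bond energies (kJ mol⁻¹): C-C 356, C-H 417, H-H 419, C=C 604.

Bonds broken (reactants):
  C-C: 1 × 356 = 356
  C-H: 6 × 417 = 2502
  Σ(broken) = 2858 kJ
Bonds formed (products):
  C-H: 4 × 417 = 1668
  C=C: 1 × 604 = 604
  H-H: 1 × 419 = 419
  Σ(formed) = 2691 kJ
ΔH = Σ(broken) − Σ(formed) = 2858 − 2691 = +167 kJ

ΔH ≈ +167 kJ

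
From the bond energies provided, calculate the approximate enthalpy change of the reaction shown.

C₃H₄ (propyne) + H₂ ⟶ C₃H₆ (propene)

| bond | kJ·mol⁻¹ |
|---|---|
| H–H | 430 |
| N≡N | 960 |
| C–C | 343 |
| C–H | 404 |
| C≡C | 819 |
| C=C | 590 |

ΔH ≈ −149 kJ

Bonds broken (reactants):
  C≡C: 1 × 819 = 819
  C–C: 1 × 343 = 343
  C–H: 4 × 404 = 1616
  H–H: 1 × 430 = 430
  Σ(broken) = 3208 kJ
Bonds formed (products):
  C–C: 1 × 343 = 343
  C–H: 6 × 404 = 2424
  C=C: 1 × 590 = 590
  Σ(formed) = 3357 kJ
ΔH = Σ(broken) − Σ(formed) = 3208 − 3357 = −149 kJ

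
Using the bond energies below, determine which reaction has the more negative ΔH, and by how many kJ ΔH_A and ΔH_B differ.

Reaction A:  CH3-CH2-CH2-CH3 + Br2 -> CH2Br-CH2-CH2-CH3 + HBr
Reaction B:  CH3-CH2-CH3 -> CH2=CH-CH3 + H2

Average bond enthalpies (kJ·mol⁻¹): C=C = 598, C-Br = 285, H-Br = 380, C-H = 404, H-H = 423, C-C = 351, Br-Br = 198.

Reaction A:
  Bonds broken (reactants):
    Br-Br: 1 × 198 = 198
    C-C: 3 × 351 = 1053
    C-H: 10 × 404 = 4040
    Σ(broken) = 5291 kJ
  Bonds formed (products):
    C-Br: 1 × 285 = 285
    C-C: 3 × 351 = 1053
    C-H: 9 × 404 = 3636
    H-Br: 1 × 380 = 380
    Σ(formed) = 5354 kJ
  ΔH_A = 5291 − 5354 = −63 kJ
Reaction B:
  Bonds broken (reactants):
    C-C: 2 × 351 = 702
    C-H: 8 × 404 = 3232
    Σ(broken) = 3934 kJ
  Bonds formed (products):
    C-C: 1 × 351 = 351
    C-H: 6 × 404 = 2424
    C=C: 1 × 598 = 598
    H-H: 1 × 423 = 423
    Σ(formed) = 3796 kJ
  ΔH_B = 3934 − 3796 = +138 kJ
ΔH_A − ΔH_B = −201 kJ, so reaction A has the more negative ΔH; |ΔH_A − ΔH_B| = 201 kJ.

Reaction A, by 201 kJ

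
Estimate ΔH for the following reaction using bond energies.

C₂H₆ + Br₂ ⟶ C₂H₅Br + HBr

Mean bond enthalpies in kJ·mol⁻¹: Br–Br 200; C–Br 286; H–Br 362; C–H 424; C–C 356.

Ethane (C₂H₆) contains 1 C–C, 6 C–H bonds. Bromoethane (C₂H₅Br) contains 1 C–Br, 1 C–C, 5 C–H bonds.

ΔH ≈ −24 kJ

Bonds broken (reactants):
  Br–Br: 1 × 200 = 200
  C–C: 1 × 356 = 356
  C–H: 6 × 424 = 2544
  Σ(broken) = 3100 kJ
Bonds formed (products):
  C–Br: 1 × 286 = 286
  C–C: 1 × 356 = 356
  C–H: 5 × 424 = 2120
  H–Br: 1 × 362 = 362
  Σ(formed) = 3124 kJ
ΔH = Σ(broken) − Σ(formed) = 3100 − 3124 = −24 kJ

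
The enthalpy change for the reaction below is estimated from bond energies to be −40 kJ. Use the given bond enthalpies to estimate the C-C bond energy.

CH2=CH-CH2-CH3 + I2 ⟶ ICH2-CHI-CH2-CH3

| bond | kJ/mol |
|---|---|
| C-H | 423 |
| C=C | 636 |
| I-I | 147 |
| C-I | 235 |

Let D be the C-C bond energy.
Σ(broken) = 2×D + 8×423 + 1×636 + 1×147 = 4167 + 2D
Σ(formed) = 3×D + 8×423 + 2×235 = 3854 + 3D
ΔH = Σ(broken) − Σ(formed) = (4167 + 2D) − (3854 + 3D) = +313 − D
Setting this equal to −40 kJ gives D = 353 kJ/mol.

D(C-C) ≈ 353 kJ/mol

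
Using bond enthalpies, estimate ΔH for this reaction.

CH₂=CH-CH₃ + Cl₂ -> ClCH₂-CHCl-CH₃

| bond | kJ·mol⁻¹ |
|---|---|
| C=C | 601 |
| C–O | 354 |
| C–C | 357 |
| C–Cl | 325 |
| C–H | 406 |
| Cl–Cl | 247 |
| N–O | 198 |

ΔH ≈ −159 kJ

Bonds broken (reactants):
  C–C: 1 × 357 = 357
  C–H: 6 × 406 = 2436
  C=C: 1 × 601 = 601
  Cl–Cl: 1 × 247 = 247
  Σ(broken) = 3641 kJ
Bonds formed (products):
  C–C: 2 × 357 = 714
  C–Cl: 2 × 325 = 650
  C–H: 6 × 406 = 2436
  Σ(formed) = 3800 kJ
ΔH = Σ(broken) − Σ(formed) = 3641 − 3800 = −159 kJ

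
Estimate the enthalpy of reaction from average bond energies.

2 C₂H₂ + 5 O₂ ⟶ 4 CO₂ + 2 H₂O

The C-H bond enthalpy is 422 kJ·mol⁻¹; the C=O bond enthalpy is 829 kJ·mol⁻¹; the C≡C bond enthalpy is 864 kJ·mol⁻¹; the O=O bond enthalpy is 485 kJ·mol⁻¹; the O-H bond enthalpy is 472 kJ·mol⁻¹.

Bonds broken (reactants):
  C≡C: 2 × 864 = 1728
  C-H: 4 × 422 = 1688
  O=O: 5 × 485 = 2425
  Σ(broken) = 5841 kJ
Bonds formed (products):
  C=O: 8 × 829 = 6632
  O-H: 4 × 472 = 1888
  Σ(formed) = 8520 kJ
ΔH = Σ(broken) − Σ(formed) = 5841 − 8520 = −2679 kJ

ΔH ≈ −2679 kJ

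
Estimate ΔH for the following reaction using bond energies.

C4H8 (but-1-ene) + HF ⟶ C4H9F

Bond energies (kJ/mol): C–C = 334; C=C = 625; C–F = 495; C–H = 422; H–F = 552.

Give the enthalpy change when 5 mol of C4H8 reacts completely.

Bonds broken (reactants):
  C–C: 2 × 334 = 668
  C–H: 8 × 422 = 3376
  C=C: 1 × 625 = 625
  H–F: 1 × 552 = 552
  Σ(broken) = 5221 kJ
Bonds formed (products):
  C–C: 3 × 334 = 1002
  C–F: 1 × 495 = 495
  C–H: 9 × 422 = 3798
  Σ(formed) = 5295 kJ
ΔH = Σ(broken) − Σ(formed) = 5221 − 5295 = −74 kJ
For 5× the reaction as written: 5 × (−74) = −370 kJ

ΔH = −370 kJ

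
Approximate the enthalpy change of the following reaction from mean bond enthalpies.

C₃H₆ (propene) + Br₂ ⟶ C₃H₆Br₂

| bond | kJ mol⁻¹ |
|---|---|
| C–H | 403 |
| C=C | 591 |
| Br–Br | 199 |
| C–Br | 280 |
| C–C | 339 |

Bonds broken (reactants):
  Br–Br: 1 × 199 = 199
  C–C: 1 × 339 = 339
  C–H: 6 × 403 = 2418
  C=C: 1 × 591 = 591
  Σ(broken) = 3547 kJ
Bonds formed (products):
  C–Br: 2 × 280 = 560
  C–C: 2 × 339 = 678
  C–H: 6 × 403 = 2418
  Σ(formed) = 3656 kJ
ΔH = Σ(broken) − Σ(formed) = 3547 − 3656 = −109 kJ

ΔH ≈ −109 kJ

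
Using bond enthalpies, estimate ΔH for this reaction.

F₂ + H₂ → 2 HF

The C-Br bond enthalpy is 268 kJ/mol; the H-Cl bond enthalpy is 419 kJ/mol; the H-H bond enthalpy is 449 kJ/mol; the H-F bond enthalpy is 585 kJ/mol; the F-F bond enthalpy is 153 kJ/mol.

ΔH ≈ −568 kJ

Bonds broken (reactants):
  F-F: 1 × 153 = 153
  H-H: 1 × 449 = 449
  Σ(broken) = 602 kJ
Bonds formed (products):
  H-F: 2 × 585 = 1170
  Σ(formed) = 1170 kJ
ΔH = Σ(broken) − Σ(formed) = 602 − 1170 = −568 kJ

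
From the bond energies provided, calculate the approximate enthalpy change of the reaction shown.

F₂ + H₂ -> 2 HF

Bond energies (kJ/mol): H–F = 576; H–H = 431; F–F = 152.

Bonds broken (reactants):
  F–F: 1 × 152 = 152
  H–H: 1 × 431 = 431
  Σ(broken) = 583 kJ
Bonds formed (products):
  H–F: 2 × 576 = 1152
  Σ(formed) = 1152 kJ
ΔH = Σ(broken) − Σ(formed) = 583 − 1152 = −569 kJ

ΔH ≈ −569 kJ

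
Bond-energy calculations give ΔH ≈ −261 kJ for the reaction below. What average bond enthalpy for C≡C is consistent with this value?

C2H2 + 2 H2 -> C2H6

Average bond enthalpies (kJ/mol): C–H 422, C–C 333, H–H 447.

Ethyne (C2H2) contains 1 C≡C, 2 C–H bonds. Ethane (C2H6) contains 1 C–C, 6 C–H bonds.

D(C≡C) ≈ 866 kJ/mol

Let D be the C≡C bond energy.
Σ(broken) = 1×D + 2×422 + 2×447 = 1738 + D
Σ(formed) = 1×333 + 6×422 = 2865
ΔH = Σ(broken) − Σ(formed) = (1738 + D) − (2865) = −1127 + D
Setting this equal to −261 kJ gives D = 866 kJ/mol.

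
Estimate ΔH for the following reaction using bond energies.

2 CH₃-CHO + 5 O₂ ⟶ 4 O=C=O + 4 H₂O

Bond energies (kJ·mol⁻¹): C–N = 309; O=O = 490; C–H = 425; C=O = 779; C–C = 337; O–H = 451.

ΔH ≈ −1758 kJ

Bonds broken (reactants):
  C–C: 2 × 337 = 674
  C–H: 8 × 425 = 3400
  C=O: 2 × 779 = 1558
  O=O: 5 × 490 = 2450
  Σ(broken) = 8082 kJ
Bonds formed (products):
  C=O: 8 × 779 = 6232
  O–H: 8 × 451 = 3608
  Σ(formed) = 9840 kJ
ΔH = Σ(broken) − Σ(formed) = 8082 − 9840 = −1758 kJ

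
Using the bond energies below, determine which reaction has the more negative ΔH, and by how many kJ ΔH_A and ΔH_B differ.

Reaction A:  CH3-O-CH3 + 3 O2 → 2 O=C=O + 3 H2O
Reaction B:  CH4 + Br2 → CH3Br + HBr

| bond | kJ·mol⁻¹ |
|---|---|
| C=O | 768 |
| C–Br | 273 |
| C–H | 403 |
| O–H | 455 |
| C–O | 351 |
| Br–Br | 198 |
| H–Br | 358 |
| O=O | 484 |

Reaction A, by 1200 kJ

Reaction A:
  Bonds broken (reactants):
    C–H: 6 × 403 = 2418
    C–O: 2 × 351 = 702
    O=O: 3 × 484 = 1452
    Σ(broken) = 4572 kJ
  Bonds formed (products):
    C=O: 4 × 768 = 3072
    O–H: 6 × 455 = 2730
    Σ(formed) = 5802 kJ
  ΔH_A = 4572 − 5802 = −1230 kJ
Reaction B:
  Bonds broken (reactants):
    Br–Br: 1 × 198 = 198
    C–H: 4 × 403 = 1612
    Σ(broken) = 1810 kJ
  Bonds formed (products):
    C–Br: 1 × 273 = 273
    C–H: 3 × 403 = 1209
    H–Br: 1 × 358 = 358
    Σ(formed) = 1840 kJ
  ΔH_B = 1810 − 1840 = −30 kJ
ΔH_A − ΔH_B = −1200 kJ, so reaction A has the more negative ΔH; |ΔH_A − ΔH_B| = 1200 kJ.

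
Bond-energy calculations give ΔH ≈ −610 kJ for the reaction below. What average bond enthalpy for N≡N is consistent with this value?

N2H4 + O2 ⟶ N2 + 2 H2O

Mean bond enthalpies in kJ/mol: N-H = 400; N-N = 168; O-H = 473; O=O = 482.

D(N≡N) ≈ 968 kJ/mol

Let D be the N≡N bond energy.
Σ(broken) = 4×400 + 1×168 + 1×482 = 2250
Σ(formed) = 1×D + 4×473 = 1892 + D
ΔH = Σ(broken) − Σ(formed) = (2250) − (1892 + D) = +358 − D
Setting this equal to −610 kJ gives D = 968 kJ/mol.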